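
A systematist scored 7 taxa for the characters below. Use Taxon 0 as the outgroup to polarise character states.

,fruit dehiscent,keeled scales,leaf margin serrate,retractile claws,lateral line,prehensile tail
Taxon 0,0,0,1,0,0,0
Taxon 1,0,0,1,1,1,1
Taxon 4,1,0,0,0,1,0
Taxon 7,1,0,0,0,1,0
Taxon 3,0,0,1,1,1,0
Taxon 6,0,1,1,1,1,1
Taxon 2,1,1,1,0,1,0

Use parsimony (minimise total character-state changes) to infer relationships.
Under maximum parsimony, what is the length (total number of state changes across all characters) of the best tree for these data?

Character polarity is set by the outgroup: the derived state is whichever differs from the outgroup's state, so for leaf margin serrate the derived state is '0', and for the remaining characters it is '1'.
Only Taxon 2, Taxon 4, and Taxon 7 show the derived state '1' for fruit dehiscent, supporting them as a clade.
keeled scales (state '1') occurs in Taxon 2 and Taxon 6 but conflicts with the nesting implied by the other characters — most parsimoniously interpreted as homoplasy.
leaf margin serrate (derived state '0') is shared by Taxon 4 and Taxon 7 — a synapomorphy uniting that clade.
retractile claws: derived state '1' in Taxon 1, Taxon 3, and Taxon 6 only — synapomorphy for {Taxon 1, Taxon 3, Taxon 6}.
All ingroup taxa share the derived state '1' for lateral line; it defines the ingroup but does not resolve relationships within it.
Only Taxon 1 and Taxon 6 show the derived state '1' for prehensile tail, supporting them as a clade.
Most parsimonious ingroup topology: (((Taxon 1,Taxon 6),Taxon 3),((Taxon 4,Taxon 7),Taxon 2)).
Changes per character on this tree: fruit dehiscent: 1; keeled scales: 2; leaf margin serrate: 1; retractile claws: 1; lateral line: 1; prehensile tail: 1.
Total = 7.

7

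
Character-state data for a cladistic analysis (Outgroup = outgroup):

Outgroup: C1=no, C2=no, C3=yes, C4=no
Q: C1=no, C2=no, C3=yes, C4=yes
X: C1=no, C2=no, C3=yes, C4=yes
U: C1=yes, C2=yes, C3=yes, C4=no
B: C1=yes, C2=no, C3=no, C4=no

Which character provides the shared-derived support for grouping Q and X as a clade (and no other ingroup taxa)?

Character polarity is set by the outgroup: the derived state is whichever differs from the outgroup's state, so for C3 the derived state is 'no', and for the remaining characters it is 'yes'.
C1 (derived state 'yes') is shared by B and U — a synapomorphy uniting that clade.
C2 (derived state 'yes') is unique to U (autapomorphy; uninformative for grouping).
C3 (derived state 'no') is unique to B (autapomorphy; uninformative for grouping).
C4 (derived state 'yes') is shared by Q and X — a synapomorphy uniting that clade.
Most parsimonious ingroup topology: ((Q,X),(U,B)).
The clade {Q, X} is supported by C4: its derived state 'yes' occurs in exactly those taxa and in no other taxon (including the outgroup).

C4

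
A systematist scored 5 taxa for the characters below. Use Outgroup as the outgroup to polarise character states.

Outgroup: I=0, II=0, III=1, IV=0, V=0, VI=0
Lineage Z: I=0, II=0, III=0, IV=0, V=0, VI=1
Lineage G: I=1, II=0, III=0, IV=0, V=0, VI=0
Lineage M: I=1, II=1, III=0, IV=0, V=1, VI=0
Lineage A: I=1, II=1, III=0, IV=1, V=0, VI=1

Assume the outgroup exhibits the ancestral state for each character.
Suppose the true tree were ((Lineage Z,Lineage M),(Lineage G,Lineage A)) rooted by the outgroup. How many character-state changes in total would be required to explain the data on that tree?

Map each character onto ((Lineage Z,Lineage M),(Lineage G,Lineage A)) (rooted by Outgroup) and count the minimum state changes it requires (Fitch parsimony):
I: 2; II: 2; III: 1; IV: 1; V: 1; VI: 2.
Total tree length = 9.

9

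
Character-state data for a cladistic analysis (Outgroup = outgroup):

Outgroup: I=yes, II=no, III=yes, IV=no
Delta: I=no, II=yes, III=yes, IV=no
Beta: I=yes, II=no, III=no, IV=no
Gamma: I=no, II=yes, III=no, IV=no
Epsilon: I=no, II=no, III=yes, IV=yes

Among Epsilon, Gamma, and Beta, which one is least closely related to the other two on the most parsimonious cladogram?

Character polarity is set by the outgroup: the derived state is whichever differs from the outgroup's state, so for I, III the derived state is 'no', and for the remaining characters it is 'yes'.
Only Delta, Epsilon, and Gamma show the derived state 'no' for I, supporting them as a clade.
Only Delta and Gamma show the derived state 'yes' for II, supporting them as a clade.
III groups Beta and Gamma, which is incompatible with the clades supported by the remaining characters; treating it as convergent (homoplasy) costs fewer steps than any alternative tree.
IV (derived state 'yes') is unique to Epsilon (autapomorphy; uninformative for grouping).
Most parsimonious ingroup topology: (((Delta,Gamma),Epsilon),Beta).
Gamma and Epsilon share a more recent common ancestor with each other than either does with Beta, so Beta is the least closely related of the three.

Beta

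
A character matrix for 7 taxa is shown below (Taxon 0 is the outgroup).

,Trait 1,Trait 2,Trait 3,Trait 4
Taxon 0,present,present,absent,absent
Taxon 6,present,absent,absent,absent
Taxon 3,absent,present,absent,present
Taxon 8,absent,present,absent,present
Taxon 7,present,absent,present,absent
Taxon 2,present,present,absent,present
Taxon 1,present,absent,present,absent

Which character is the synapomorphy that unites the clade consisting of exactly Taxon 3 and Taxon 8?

Trait 1

Character polarity is set by the outgroup: the derived state is whichever differs from the outgroup's state, so for Trait 1, Trait 2 the derived state is 'absent', and for the remaining characters it is 'present'.
Only Taxon 3 and Taxon 8 show the derived state 'absent' for Trait 1, supporting them as a clade.
Trait 2 (derived state 'absent') is shared by Taxon 1, Taxon 6, and Taxon 7 — a synapomorphy uniting that clade.
Only Taxon 1 and Taxon 7 show the derived state 'present' for Trait 3, supporting them as a clade.
Trait 4: derived state 'present' in Taxon 2, Taxon 3, and Taxon 8 only — synapomorphy for {Taxon 2, Taxon 3, Taxon 8}.
Most parsimonious ingroup topology: ((Taxon 6,(Taxon 7,Taxon 1)),((Taxon 3,Taxon 8),Taxon 2)).
The clade {Taxon 3, Taxon 8} is supported by Trait 1: its derived state 'absent' occurs in exactly those taxa and in no other taxon (including the outgroup).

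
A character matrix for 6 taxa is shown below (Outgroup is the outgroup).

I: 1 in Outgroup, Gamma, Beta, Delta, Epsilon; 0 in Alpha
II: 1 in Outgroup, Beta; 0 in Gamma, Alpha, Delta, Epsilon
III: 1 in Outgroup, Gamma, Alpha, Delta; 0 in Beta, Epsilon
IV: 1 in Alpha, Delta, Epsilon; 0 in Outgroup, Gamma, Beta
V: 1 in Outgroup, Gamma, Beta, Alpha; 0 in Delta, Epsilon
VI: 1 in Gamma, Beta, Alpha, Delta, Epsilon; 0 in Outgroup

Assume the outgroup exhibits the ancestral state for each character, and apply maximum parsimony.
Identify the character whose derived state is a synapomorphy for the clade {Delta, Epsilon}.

V

Character polarity is set by the outgroup: the derived state is whichever differs from the outgroup's state, so for I, II, III, V the derived state is '0', and for the remaining characters it is '1'.
I (derived state '0') is unique to Alpha (autapomorphy; uninformative for grouping).
II: derived state '0' in Alpha, Delta, Epsilon, and Gamma only — synapomorphy for {Alpha, Delta, Epsilon, Gamma}.
III (state '0') occurs in Beta and Epsilon but conflicts with the nesting implied by the other characters — most parsimoniously interpreted as homoplasy.
Only Alpha, Delta, and Epsilon show the derived state '1' for IV, supporting them as a clade.
Only Delta and Epsilon show the derived state '0' for V, supporting them as a clade.
All ingroup taxa share the derived state '1' for VI; it defines the ingroup but does not resolve relationships within it.
Most parsimonious ingroup topology: ((Gamma,(Alpha,(Delta,Epsilon))),Beta).
The clade {Delta, Epsilon} is supported by V: its derived state '0' occurs in exactly those taxa and in no other taxon (including the outgroup).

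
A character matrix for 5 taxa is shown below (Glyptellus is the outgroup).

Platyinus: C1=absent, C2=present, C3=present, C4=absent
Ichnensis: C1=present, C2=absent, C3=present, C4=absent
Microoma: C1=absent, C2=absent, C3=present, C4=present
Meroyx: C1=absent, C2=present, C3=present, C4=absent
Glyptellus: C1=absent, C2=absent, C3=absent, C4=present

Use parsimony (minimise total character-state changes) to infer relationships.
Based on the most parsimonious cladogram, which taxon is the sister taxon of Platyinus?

Meroyx

Character polarity is set by the outgroup: the derived state is whichever differs from the outgroup's state, so for C4 the derived state is 'absent', and for the remaining characters it is 'present'.
C1 (derived state 'present') is unique to Ichnensis (autapomorphy; uninformative for grouping).
C2: derived state 'present' in Meroyx and Platyinus only — synapomorphy for {Meroyx, Platyinus}.
C3 (derived state 'present') is shared by all ingroup taxa — unites the whole ingroup.
C4 (derived state 'absent') is shared by Ichnensis, Meroyx, and Platyinus — a synapomorphy uniting that clade.
Most parsimonious ingroup topology: (Microoma,((Platyinus,Meroyx),Ichnensis)).
Platyinus and Meroyx form a cherry on this tree, so they are sister taxa.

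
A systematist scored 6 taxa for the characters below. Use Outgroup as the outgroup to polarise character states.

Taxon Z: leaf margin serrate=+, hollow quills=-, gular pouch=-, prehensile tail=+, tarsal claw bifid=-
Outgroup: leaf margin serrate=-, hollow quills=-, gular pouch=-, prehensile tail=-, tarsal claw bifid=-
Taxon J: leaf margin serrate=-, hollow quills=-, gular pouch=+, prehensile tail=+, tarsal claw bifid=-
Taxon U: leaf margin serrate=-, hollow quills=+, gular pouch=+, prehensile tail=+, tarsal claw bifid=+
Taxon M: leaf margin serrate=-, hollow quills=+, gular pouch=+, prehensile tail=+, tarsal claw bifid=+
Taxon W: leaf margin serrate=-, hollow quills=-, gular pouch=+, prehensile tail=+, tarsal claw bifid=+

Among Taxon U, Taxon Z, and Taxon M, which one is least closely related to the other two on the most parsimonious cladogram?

Taxon Z

The outgroup has state '-' for every character, so '+' is the derived state throughout.
leaf margin serrate (derived state '+') is unique to Taxon Z (autapomorphy; uninformative for grouping).
hollow quills: derived state '+' in Taxon M and Taxon U only — synapomorphy for {Taxon M, Taxon U}.
Only Taxon J, Taxon M, Taxon U, and Taxon W show the derived state '+' for gular pouch, supporting them as a clade.
All ingroup taxa share the derived state '+' for prehensile tail; it defines the ingroup but does not resolve relationships within it.
tarsal claw bifid (derived state '+') is shared by Taxon M, Taxon U, and Taxon W — a synapomorphy uniting that clade.
Most parsimonious ingroup topology: ((((Taxon M,Taxon U),Taxon W),Taxon J),Taxon Z).
Taxon M and Taxon U share a more recent common ancestor with each other than either does with Taxon Z, so Taxon Z is the least closely related of the three.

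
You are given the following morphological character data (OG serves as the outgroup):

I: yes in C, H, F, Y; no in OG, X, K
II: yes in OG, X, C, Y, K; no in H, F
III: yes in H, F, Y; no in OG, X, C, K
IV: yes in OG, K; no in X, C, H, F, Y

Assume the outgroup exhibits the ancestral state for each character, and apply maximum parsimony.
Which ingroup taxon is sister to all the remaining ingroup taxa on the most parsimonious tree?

Character polarity is set by the outgroup: the derived state is whichever differs from the outgroup's state, so for II, IV the derived state is 'no', and for the remaining characters it is 'yes'.
Only C, F, H, and Y show the derived state 'yes' for I, supporting them as a clade.
II (derived state 'no') is shared by F and H — a synapomorphy uniting that clade.
Only F, H, and Y show the derived state 'yes' for III, supporting them as a clade.
IV: derived state 'no' in C, F, H, X, and Y only — synapomorphy for {C, F, H, X, Y}.
Most parsimonious ingroup topology: ((X,(C,((H,F),Y))),K).
K is sister to the clade containing all other ingroup taxa, so it is the earliest-diverging (most basal) ingroup lineage.

K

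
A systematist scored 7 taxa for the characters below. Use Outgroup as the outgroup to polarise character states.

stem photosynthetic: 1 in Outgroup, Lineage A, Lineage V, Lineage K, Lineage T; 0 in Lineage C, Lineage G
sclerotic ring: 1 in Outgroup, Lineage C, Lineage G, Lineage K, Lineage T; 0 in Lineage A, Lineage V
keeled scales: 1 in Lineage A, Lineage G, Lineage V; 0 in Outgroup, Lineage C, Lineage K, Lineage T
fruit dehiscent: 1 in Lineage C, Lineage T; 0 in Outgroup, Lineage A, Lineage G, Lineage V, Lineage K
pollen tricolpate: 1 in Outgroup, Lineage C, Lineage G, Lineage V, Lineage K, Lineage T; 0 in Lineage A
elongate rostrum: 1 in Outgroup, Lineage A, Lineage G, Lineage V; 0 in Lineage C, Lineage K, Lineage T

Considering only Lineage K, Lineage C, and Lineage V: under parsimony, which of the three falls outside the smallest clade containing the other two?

Character polarity is set by the outgroup: the derived state is whichever differs from the outgroup's state, so for stem photosynthetic, sclerotic ring, pollen tricolpate, elongate rostrum the derived state is '0', and for the remaining characters it is '1'.
stem photosynthetic (state '0') occurs in Lineage C and Lineage G but conflicts with the nesting implied by the other characters — most parsimoniously interpreted as homoplasy.
sclerotic ring (derived state '0') is shared by Lineage A and Lineage V — a synapomorphy uniting that clade.
keeled scales: derived state '1' in Lineage A, Lineage G, and Lineage V only — synapomorphy for {Lineage A, Lineage G, Lineage V}.
fruit dehiscent (derived state '1') is shared by Lineage C and Lineage T — a synapomorphy uniting that clade.
pollen tricolpate (derived state '0') is unique to Lineage A (autapomorphy; uninformative for grouping).
Only Lineage C, Lineage K, and Lineage T show the derived state '0' for elongate rostrum, supporting them as a clade.
Most parsimonious ingroup topology: (((Lineage A,Lineage V),Lineage G),((Lineage C,Lineage T),Lineage K)).
Lineage C and Lineage K share a more recent common ancestor with each other than either does with Lineage V, so Lineage V is the least closely related of the three.

Lineage V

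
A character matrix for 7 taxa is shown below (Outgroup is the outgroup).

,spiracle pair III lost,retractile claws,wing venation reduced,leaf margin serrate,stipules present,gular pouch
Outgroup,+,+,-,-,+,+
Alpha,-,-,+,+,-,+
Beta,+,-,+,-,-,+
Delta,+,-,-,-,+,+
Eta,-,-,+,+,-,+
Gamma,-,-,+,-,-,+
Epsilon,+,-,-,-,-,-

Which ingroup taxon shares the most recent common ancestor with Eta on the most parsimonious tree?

Alpha

Character polarity is set by the outgroup: the derived state is whichever differs from the outgroup's state, so for spiracle pair III lost, retractile claws, stipules present, gular pouch the derived state is '-', and for the remaining characters it is '+'.
spiracle pair III lost: derived state '-' in Alpha, Eta, and Gamma only — synapomorphy for {Alpha, Eta, Gamma}.
retractile claws (derived state '-') is shared by all ingroup taxa — unites the whole ingroup.
wing venation reduced (derived state '+') is shared by Alpha, Beta, Eta, and Gamma — a synapomorphy uniting that clade.
leaf margin serrate: derived state '+' in Alpha and Eta only — synapomorphy for {Alpha, Eta}.
Only Alpha, Beta, Epsilon, Eta, and Gamma show the derived state '-' for stipules present, supporting them as a clade.
gular pouch: derived state '-' in Epsilon only — an autapomorphy, so it tells us nothing about relationships among taxa.
Most parsimonious ingroup topology: (((((Alpha,Eta),Gamma),Beta),Epsilon),Delta).
Eta and Alpha form a cherry on this tree, so they are sister taxa.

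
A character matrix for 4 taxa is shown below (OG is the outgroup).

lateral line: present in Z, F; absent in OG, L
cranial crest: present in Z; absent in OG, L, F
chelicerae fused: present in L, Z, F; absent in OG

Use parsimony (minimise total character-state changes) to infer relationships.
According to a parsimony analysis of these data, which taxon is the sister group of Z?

The outgroup has state 'absent' for every character, so 'present' is the derived state throughout.
Only F and Z show the derived state 'present' for lateral line, supporting them as a clade.
cranial crest: derived state 'present' in Z only — an autapomorphy, so it tells us nothing about relationships among taxa.
All ingroup taxa share the derived state 'present' for chelicerae fused; it defines the ingroup but does not resolve relationships within it.
Most parsimonious ingroup topology: (L,(Z,F)).
Z and F form a cherry on this tree, so they are sister taxa.

F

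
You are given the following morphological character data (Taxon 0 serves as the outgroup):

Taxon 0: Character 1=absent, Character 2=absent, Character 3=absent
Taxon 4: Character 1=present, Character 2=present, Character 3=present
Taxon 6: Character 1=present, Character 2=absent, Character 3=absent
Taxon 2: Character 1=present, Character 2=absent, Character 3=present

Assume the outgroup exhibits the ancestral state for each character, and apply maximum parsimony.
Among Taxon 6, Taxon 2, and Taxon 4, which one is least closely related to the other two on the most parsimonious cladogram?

Taxon 6

The outgroup has state 'absent' for every character, so 'present' is the derived state throughout.
Character 1 (derived state 'present') is shared by all ingroup taxa — unites the whole ingroup.
Character 2: derived state 'present' in Taxon 4 only — an autapomorphy, so it tells us nothing about relationships among taxa.
Character 3: derived state 'present' in Taxon 2 and Taxon 4 only — synapomorphy for {Taxon 2, Taxon 4}.
Most parsimonious ingroup topology: ((Taxon 4,Taxon 2),Taxon 6).
Taxon 4 and Taxon 2 share a more recent common ancestor with each other than either does with Taxon 6, so Taxon 6 is the least closely related of the three.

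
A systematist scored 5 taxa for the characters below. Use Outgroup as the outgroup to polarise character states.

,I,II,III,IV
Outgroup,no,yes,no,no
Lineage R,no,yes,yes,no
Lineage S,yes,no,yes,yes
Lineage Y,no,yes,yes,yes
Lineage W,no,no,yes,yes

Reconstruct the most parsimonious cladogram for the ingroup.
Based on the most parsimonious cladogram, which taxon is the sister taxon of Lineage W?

Character polarity is set by the outgroup: the derived state is whichever differs from the outgroup's state, so for II the derived state is 'no', and for the remaining characters it is 'yes'.
I: derived state 'yes' in Lineage S only — an autapomorphy, so it tells us nothing about relationships among taxa.
Only Lineage S and Lineage W show the derived state 'no' for II, supporting them as a clade.
III (derived state 'yes') is shared by all ingroup taxa — unites the whole ingroup.
Only Lineage S, Lineage W, and Lineage Y show the derived state 'yes' for IV, supporting them as a clade.
Most parsimonious ingroup topology: (Lineage R,((Lineage S,Lineage W),Lineage Y)).
Lineage W and Lineage S form a cherry on this tree, so they are sister taxa.

Lineage S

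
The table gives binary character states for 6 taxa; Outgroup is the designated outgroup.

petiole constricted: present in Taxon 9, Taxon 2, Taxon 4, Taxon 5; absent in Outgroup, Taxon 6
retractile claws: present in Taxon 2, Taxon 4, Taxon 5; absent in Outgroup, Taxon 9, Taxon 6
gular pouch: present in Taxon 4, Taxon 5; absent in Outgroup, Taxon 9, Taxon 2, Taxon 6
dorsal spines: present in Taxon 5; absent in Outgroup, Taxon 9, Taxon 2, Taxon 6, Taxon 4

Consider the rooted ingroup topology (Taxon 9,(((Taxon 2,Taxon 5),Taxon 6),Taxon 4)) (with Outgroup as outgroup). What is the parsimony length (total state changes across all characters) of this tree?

Map each character onto (Taxon 9,(((Taxon 2,Taxon 5),Taxon 6),Taxon 4)) (rooted by Outgroup) and count the minimum state changes it requires (Fitch parsimony):
petiole constricted: 2; retractile claws: 2; gular pouch: 2; dorsal spines: 1.
Total tree length = 7.

7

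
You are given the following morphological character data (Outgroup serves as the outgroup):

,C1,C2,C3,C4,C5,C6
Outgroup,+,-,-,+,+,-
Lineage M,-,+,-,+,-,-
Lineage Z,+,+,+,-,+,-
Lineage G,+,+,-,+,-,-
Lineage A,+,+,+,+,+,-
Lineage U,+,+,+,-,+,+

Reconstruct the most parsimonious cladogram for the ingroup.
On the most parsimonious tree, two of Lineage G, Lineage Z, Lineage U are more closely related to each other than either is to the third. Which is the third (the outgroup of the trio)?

Lineage G

Character polarity is set by the outgroup: the derived state is whichever differs from the outgroup's state, so for C1, C4, C5 the derived state is '-', and for the remaining characters it is '+'.
C1: derived state '-' in Lineage M only — an autapomorphy, so it tells us nothing about relationships among taxa.
All ingroup taxa share the derived state '+' for C2; it defines the ingroup but does not resolve relationships within it.
Only Lineage A, Lineage U, and Lineage Z show the derived state '+' for C3, supporting them as a clade.
Only Lineage U and Lineage Z show the derived state '-' for C4, supporting them as a clade.
C5 (derived state '-') is shared by Lineage G and Lineage M — a synapomorphy uniting that clade.
C6 (derived state '+') is unique to Lineage U (autapomorphy; uninformative for grouping).
Most parsimonious ingroup topology: ((Lineage M,Lineage G),((Lineage Z,Lineage U),Lineage A)).
Lineage Z and Lineage U share a more recent common ancestor with each other than either does with Lineage G, so Lineage G is the least closely related of the three.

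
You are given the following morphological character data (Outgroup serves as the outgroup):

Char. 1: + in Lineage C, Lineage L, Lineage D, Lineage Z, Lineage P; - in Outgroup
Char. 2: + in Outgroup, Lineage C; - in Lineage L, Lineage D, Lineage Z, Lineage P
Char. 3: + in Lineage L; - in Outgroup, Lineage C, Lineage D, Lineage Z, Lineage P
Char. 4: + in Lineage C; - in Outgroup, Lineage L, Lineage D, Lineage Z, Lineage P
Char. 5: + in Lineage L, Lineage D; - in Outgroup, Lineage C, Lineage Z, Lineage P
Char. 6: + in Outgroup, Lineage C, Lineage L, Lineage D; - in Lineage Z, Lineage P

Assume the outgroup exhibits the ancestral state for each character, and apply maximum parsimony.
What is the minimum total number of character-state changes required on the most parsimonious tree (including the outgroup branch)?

Character polarity is set by the outgroup: the derived state is whichever differs from the outgroup's state, so for Char. 2, Char. 6 the derived state is '-', and for the remaining characters it is '+'.
Char. 1 (derived state '+') is shared by all ingroup taxa — unites the whole ingroup.
Char. 2: derived state '-' in Lineage D, Lineage L, Lineage P, and Lineage Z only — synapomorphy for {Lineage D, Lineage L, Lineage P, Lineage Z}.
Char. 3: derived state '+' in Lineage L only — an autapomorphy, so it tells us nothing about relationships among taxa.
Char. 4: derived state '+' in Lineage C only — an autapomorphy, so it tells us nothing about relationships among taxa.
Only Lineage D and Lineage L show the derived state '+' for Char. 5, supporting them as a clade.
Char. 6: derived state '-' in Lineage P and Lineage Z only — synapomorphy for {Lineage P, Lineage Z}.
Most parsimonious ingroup topology: (Lineage C,((Lineage L,Lineage D),(Lineage Z,Lineage P))).
Changes per character on this tree: Char. 1: 1; Char. 2: 1; Char. 3: 1; Char. 4: 1; Char. 5: 1; Char. 6: 1.
Total = 6.

6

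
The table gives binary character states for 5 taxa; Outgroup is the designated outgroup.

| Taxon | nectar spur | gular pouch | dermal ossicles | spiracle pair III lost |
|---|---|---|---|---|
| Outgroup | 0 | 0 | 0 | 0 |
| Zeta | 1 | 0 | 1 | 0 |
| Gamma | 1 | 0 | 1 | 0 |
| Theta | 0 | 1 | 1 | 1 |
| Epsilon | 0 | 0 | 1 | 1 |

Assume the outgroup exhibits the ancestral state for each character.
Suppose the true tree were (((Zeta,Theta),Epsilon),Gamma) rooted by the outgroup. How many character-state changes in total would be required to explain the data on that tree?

6

Map each character onto (((Zeta,Theta),Epsilon),Gamma) (rooted by Outgroup) and count the minimum state changes it requires (Fitch parsimony):
nectar spur: 2; gular pouch: 1; dermal ossicles: 1; spiracle pair III lost: 2.
Total tree length = 6.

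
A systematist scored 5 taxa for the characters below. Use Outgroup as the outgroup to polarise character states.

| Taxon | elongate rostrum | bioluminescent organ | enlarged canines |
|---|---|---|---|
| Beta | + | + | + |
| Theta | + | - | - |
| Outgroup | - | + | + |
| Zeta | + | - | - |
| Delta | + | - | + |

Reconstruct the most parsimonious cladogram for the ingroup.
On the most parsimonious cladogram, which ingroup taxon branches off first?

Character polarity is set by the outgroup: the derived state is whichever differs from the outgroup's state, so for bioluminescent organ, enlarged canines the derived state is '-', and for the remaining characters it is '+'.
All ingroup taxa share the derived state '+' for elongate rostrum; it defines the ingroup but does not resolve relationships within it.
Only Delta, Theta, and Zeta show the derived state '-' for bioluminescent organ, supporting them as a clade.
Only Theta and Zeta show the derived state '-' for enlarged canines, supporting them as a clade.
Most parsimonious ingroup topology: (((Zeta,Theta),Delta),Beta).
Beta is sister to the clade containing all other ingroup taxa, so it is the earliest-diverging (most basal) ingroup lineage.

Beta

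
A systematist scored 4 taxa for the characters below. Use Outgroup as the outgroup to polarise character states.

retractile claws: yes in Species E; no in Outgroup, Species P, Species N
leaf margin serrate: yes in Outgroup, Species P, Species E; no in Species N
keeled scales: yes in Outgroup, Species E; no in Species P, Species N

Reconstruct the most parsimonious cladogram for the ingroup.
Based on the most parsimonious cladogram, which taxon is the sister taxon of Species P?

Species N

Character polarity is set by the outgroup: the derived state is whichever differs from the outgroup's state, so for leaf margin serrate, keeled scales the derived state is 'no', and for the remaining characters it is 'yes'.
retractile claws (derived state 'yes') is unique to Species E (autapomorphy; uninformative for grouping).
leaf margin serrate: derived state 'no' in Species N only — an autapomorphy, so it tells us nothing about relationships among taxa.
Only Species N and Species P show the derived state 'no' for keeled scales, supporting them as a clade.
Most parsimonious ingroup topology: ((Species P,Species N),Species E).
Species P and Species N form a cherry on this tree, so they are sister taxa.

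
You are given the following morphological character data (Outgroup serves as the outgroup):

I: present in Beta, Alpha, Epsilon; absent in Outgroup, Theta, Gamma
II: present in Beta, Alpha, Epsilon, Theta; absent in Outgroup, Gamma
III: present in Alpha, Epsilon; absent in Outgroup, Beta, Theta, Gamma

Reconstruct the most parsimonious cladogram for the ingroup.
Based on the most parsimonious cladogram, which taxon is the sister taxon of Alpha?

Epsilon

The outgroup has state 'absent' for every character, so 'present' is the derived state throughout.
I: derived state 'present' in Alpha, Beta, and Epsilon only — synapomorphy for {Alpha, Beta, Epsilon}.
II: derived state 'present' in Alpha, Beta, Epsilon, and Theta only — synapomorphy for {Alpha, Beta, Epsilon, Theta}.
III: derived state 'present' in Alpha and Epsilon only — synapomorphy for {Alpha, Epsilon}.
Most parsimonious ingroup topology: (((Beta,(Alpha,Epsilon)),Theta),Gamma).
Alpha and Epsilon form a cherry on this tree, so they are sister taxa.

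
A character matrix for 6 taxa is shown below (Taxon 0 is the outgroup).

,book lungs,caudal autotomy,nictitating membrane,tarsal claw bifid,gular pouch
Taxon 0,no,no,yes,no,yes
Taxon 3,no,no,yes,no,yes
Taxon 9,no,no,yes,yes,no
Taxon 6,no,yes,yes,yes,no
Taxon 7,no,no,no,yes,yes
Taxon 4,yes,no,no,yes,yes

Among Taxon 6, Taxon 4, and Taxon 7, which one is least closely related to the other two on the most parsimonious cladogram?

Character polarity is set by the outgroup: the derived state is whichever differs from the outgroup's state, so for nictitating membrane, gular pouch the derived state is 'no', and for the remaining characters it is 'yes'.
book lungs (derived state 'yes') is unique to Taxon 4 (autapomorphy; uninformative for grouping).
caudal autotomy: derived state 'yes' in Taxon 6 only — an autapomorphy, so it tells us nothing about relationships among taxa.
nictitating membrane: derived state 'no' in Taxon 4 and Taxon 7 only — synapomorphy for {Taxon 4, Taxon 7}.
tarsal claw bifid (derived state 'yes') is shared by Taxon 4, Taxon 6, Taxon 7, and Taxon 9 — a synapomorphy uniting that clade.
gular pouch (derived state 'no') is shared by Taxon 6 and Taxon 9 — a synapomorphy uniting that clade.
Most parsimonious ingroup topology: (Taxon 3,((Taxon 9,Taxon 6),(Taxon 7,Taxon 4))).
Taxon 7 and Taxon 4 share a more recent common ancestor with each other than either does with Taxon 6, so Taxon 6 is the least closely related of the three.

Taxon 6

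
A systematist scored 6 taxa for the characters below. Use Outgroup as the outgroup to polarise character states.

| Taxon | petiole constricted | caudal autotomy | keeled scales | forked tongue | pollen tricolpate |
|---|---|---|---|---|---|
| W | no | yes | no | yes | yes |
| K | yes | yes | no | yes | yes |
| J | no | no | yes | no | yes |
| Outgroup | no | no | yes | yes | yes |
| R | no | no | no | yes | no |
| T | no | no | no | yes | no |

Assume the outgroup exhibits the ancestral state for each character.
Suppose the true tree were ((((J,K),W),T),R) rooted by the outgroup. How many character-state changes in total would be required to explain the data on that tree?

8

Map each character onto ((((J,K),W),T),R) (rooted by Outgroup) and count the minimum state changes it requires (Fitch parsimony):
petiole constricted: 1; caudal autotomy: 2; keeled scales: 2; forked tongue: 1; pollen tricolpate: 2.
Total tree length = 8.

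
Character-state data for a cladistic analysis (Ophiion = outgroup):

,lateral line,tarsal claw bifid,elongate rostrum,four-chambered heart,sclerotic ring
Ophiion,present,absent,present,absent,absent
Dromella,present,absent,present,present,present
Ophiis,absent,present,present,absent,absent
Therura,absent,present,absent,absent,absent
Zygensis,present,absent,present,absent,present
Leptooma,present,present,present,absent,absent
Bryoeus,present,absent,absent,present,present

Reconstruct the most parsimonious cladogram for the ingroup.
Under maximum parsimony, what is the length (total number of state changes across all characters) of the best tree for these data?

6

Character polarity is set by the outgroup: the derived state is whichever differs from the outgroup's state, so for lateral line, elongate rostrum the derived state is 'absent', and for the remaining characters it is 'present'.
Only Ophiis and Therura show the derived state 'absent' for lateral line, supporting them as a clade.
tarsal claw bifid (derived state 'present') is shared by Leptooma, Ophiis, and Therura — a synapomorphy uniting that clade.
elongate rostrum (state 'absent') occurs in Bryoeus and Therura but conflicts with the nesting implied by the other characters — most parsimoniously interpreted as homoplasy.
Only Bryoeus and Dromella show the derived state 'present' for four-chambered heart, supporting them as a clade.
sclerotic ring: derived state 'present' in Bryoeus, Dromella, and Zygensis only — synapomorphy for {Bryoeus, Dromella, Zygensis}.
Most parsimonious ingroup topology: (((Dromella,Bryoeus),Zygensis),((Ophiis,Therura),Leptooma)).
Changes per character on this tree: lateral line: 1; tarsal claw bifid: 1; elongate rostrum: 2; four-chambered heart: 1; sclerotic ring: 1.
Total = 6.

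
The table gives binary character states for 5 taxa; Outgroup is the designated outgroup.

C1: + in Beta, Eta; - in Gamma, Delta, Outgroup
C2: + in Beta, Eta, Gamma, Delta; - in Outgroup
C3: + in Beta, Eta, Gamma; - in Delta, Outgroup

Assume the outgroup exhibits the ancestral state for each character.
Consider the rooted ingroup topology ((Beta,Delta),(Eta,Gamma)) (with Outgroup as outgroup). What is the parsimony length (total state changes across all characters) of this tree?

5

Map each character onto ((Beta,Delta),(Eta,Gamma)) (rooted by Outgroup) and count the minimum state changes it requires (Fitch parsimony):
C1: 2; C2: 1; C3: 2.
Total tree length = 5.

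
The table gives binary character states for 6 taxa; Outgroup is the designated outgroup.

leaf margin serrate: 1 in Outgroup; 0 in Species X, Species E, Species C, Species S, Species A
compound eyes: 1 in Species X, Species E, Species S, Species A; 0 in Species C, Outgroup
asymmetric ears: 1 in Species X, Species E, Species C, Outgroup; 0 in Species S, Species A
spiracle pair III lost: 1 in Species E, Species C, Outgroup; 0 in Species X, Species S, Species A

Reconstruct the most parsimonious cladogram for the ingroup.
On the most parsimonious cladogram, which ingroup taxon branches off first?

Species C

Character polarity is set by the outgroup: the derived state is whichever differs from the outgroup's state, so for leaf margin serrate, asymmetric ears, spiracle pair III lost the derived state is '0', and for the remaining characters it is '1'.
All ingroup taxa share the derived state '0' for leaf margin serrate; it defines the ingroup but does not resolve relationships within it.
compound eyes (derived state '1') is shared by Species A, Species E, Species S, and Species X — a synapomorphy uniting that clade.
asymmetric ears (derived state '0') is shared by Species A and Species S — a synapomorphy uniting that clade.
spiracle pair III lost: derived state '0' in Species A, Species S, and Species X only — synapomorphy for {Species A, Species S, Species X}.
Most parsimonious ingroup topology: (Species C,((Species X,(Species A,Species S)),Species E)).
Species C is sister to the clade containing all other ingroup taxa, so it is the earliest-diverging (most basal) ingroup lineage.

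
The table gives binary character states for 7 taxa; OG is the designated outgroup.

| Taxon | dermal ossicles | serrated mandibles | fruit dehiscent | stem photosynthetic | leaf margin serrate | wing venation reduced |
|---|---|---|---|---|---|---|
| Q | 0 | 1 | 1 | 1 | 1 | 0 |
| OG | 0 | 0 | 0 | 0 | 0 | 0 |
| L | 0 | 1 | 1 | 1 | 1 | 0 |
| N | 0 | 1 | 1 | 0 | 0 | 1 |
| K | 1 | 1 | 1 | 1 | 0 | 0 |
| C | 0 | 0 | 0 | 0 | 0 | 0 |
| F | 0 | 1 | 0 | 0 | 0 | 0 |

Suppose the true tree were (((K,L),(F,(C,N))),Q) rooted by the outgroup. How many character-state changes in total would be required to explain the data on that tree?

Map each character onto (((K,L),(F,(C,N))),Q) (rooted by OG) and count the minimum state changes it requires (Fitch parsimony):
dermal ossicles: 1; serrated mandibles: 2; fruit dehiscent: 3; stem photosynthetic: 2; leaf margin serrate: 2; wing venation reduced: 1.
Total tree length = 11.

11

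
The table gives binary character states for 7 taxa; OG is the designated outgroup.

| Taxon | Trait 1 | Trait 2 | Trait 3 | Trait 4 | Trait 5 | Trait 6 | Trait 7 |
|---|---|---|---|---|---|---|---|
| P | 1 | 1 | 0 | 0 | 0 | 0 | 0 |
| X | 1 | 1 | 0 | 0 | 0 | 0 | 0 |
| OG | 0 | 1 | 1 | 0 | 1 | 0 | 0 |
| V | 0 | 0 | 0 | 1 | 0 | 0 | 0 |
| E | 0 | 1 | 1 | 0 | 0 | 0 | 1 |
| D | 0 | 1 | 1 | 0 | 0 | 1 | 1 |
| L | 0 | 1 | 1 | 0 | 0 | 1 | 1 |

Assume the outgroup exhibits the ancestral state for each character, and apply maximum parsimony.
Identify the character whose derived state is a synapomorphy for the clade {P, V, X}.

Character polarity is set by the outgroup: the derived state is whichever differs from the outgroup's state, so for Trait 2, Trait 3, Trait 5 the derived state is '0', and for the remaining characters it is '1'.
Trait 1 (derived state '1') is shared by P and X — a synapomorphy uniting that clade.
Trait 2 (derived state '0') is unique to V (autapomorphy; uninformative for grouping).
Only P, V, and X show the derived state '0' for Trait 3, supporting them as a clade.
Trait 4 (derived state '1') is unique to V (autapomorphy; uninformative for grouping).
All ingroup taxa share the derived state '0' for Trait 5; it defines the ingroup but does not resolve relationships within it.
Trait 6 (derived state '1') is shared by D and L — a synapomorphy uniting that clade.
Trait 7: derived state '1' in D, E, and L only — synapomorphy for {D, E, L}.
Most parsimonious ingroup topology: (((L,D),E),((P,X),V)).
The clade {P, V, X} is supported by Trait 3: its derived state '0' occurs in exactly those taxa and in no other taxon (including the outgroup).

Trait 3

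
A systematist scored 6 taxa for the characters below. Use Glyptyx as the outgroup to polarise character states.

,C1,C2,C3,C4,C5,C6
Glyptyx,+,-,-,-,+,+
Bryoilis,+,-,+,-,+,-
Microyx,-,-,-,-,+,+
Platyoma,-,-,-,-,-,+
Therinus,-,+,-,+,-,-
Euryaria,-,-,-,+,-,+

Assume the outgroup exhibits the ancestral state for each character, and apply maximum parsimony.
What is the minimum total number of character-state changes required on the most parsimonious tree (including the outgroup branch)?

Character polarity is set by the outgroup: the derived state is whichever differs from the outgroup's state, so for C1, C5, C6 the derived state is '-', and for the remaining characters it is '+'.
Only Euryaria, Microyx, Platyoma, and Therinus show the derived state '-' for C1, supporting them as a clade.
C2 (derived state '+') is unique to Therinus (autapomorphy; uninformative for grouping).
C3: derived state '+' in Bryoilis only — an autapomorphy, so it tells us nothing about relationships among taxa.
C4: derived state '+' in Euryaria and Therinus only — synapomorphy for {Euryaria, Therinus}.
Only Euryaria, Platyoma, and Therinus show the derived state '-' for C5, supporting them as a clade.
C6 groups Bryoilis and Therinus, which is incompatible with the clades supported by the remaining characters; treating it as convergent (homoplasy) costs fewer steps than any alternative tree.
Most parsimonious ingroup topology: (Bryoilis,(Microyx,(Platyoma,(Therinus,Euryaria)))).
Changes per character on this tree: C1: 1; C2: 1; C3: 1; C4: 1; C5: 1; C6: 2.
Total = 7.

7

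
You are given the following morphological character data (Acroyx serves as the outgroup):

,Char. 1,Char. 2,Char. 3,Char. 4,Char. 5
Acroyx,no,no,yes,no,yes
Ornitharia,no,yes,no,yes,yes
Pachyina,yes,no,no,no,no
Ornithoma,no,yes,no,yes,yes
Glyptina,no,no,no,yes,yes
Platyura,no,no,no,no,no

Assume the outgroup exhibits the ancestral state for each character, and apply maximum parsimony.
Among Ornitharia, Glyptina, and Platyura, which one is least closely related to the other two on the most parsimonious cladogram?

Platyura

Character polarity is set by the outgroup: the derived state is whichever differs from the outgroup's state, so for Char. 3, Char. 5 the derived state is 'no', and for the remaining characters it is 'yes'.
Char. 1: derived state 'yes' in Pachyina only — an autapomorphy, so it tells us nothing about relationships among taxa.
Char. 2 (derived state 'yes') is shared by Ornitharia and Ornithoma — a synapomorphy uniting that clade.
Char. 3 (derived state 'no') is shared by all ingroup taxa — unites the whole ingroup.
Only Glyptina, Ornitharia, and Ornithoma show the derived state 'yes' for Char. 4, supporting them as a clade.
Only Pachyina and Platyura show the derived state 'no' for Char. 5, supporting them as a clade.
Most parsimonious ingroup topology: (((Ornitharia,Ornithoma),Glyptina),(Pachyina,Platyura)).
Ornitharia and Glyptina share a more recent common ancestor with each other than either does with Platyura, so Platyura is the least closely related of the three.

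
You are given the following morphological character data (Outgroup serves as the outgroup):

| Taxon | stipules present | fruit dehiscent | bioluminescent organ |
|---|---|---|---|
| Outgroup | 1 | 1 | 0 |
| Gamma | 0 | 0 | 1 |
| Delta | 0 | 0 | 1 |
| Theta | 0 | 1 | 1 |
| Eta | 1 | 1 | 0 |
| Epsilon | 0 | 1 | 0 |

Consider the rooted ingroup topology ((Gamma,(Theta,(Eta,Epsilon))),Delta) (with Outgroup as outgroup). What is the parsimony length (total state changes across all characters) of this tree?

6

Map each character onto ((Gamma,(Theta,(Eta,Epsilon))),Delta) (rooted by Outgroup) and count the minimum state changes it requires (Fitch parsimony):
stipules present: 2; fruit dehiscent: 2; bioluminescent organ: 2.
Total tree length = 6.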